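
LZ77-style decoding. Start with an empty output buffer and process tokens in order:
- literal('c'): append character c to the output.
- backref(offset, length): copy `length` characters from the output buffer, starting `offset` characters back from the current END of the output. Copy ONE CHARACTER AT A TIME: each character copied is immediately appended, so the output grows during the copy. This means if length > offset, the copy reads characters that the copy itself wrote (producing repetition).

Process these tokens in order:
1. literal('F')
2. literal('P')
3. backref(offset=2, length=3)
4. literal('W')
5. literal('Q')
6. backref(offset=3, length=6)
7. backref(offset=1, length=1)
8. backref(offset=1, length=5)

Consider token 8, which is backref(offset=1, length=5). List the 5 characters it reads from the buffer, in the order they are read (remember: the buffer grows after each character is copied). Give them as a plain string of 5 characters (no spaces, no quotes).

Token 1: literal('F'). Output: "F"
Token 2: literal('P'). Output: "FP"
Token 3: backref(off=2, len=3) (overlapping!). Copied 'FPF' from pos 0. Output: "FPFPF"
Token 4: literal('W'). Output: "FPFPFW"
Token 5: literal('Q'). Output: "FPFPFWQ"
Token 6: backref(off=3, len=6) (overlapping!). Copied 'FWQFWQ' from pos 4. Output: "FPFPFWQFWQFWQ"
Token 7: backref(off=1, len=1). Copied 'Q' from pos 12. Output: "FPFPFWQFWQFWQQ"
Token 8: backref(off=1, len=5). Buffer before: "FPFPFWQFWQFWQQ" (len 14)
  byte 1: read out[13]='Q', append. Buffer now: "FPFPFWQFWQFWQQQ"
  byte 2: read out[14]='Q', append. Buffer now: "FPFPFWQFWQFWQQQQ"
  byte 3: read out[15]='Q', append. Buffer now: "FPFPFWQFWQFWQQQQQ"
  byte 4: read out[16]='Q', append. Buffer now: "FPFPFWQFWQFWQQQQQQ"
  byte 5: read out[17]='Q', append. Buffer now: "FPFPFWQFWQFWQQQQQQQ"

Answer: QQQQQ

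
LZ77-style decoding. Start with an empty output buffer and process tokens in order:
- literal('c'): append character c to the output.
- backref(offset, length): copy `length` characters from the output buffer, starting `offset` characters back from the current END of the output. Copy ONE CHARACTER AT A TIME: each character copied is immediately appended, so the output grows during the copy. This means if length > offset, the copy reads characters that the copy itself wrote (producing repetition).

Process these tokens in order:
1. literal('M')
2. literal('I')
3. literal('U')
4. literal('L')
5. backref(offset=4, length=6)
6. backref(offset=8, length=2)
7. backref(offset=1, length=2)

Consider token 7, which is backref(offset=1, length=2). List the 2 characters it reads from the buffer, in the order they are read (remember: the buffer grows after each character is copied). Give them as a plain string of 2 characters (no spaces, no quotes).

Token 1: literal('M'). Output: "M"
Token 2: literal('I'). Output: "MI"
Token 3: literal('U'). Output: "MIU"
Token 4: literal('L'). Output: "MIUL"
Token 5: backref(off=4, len=6) (overlapping!). Copied 'MIULMI' from pos 0. Output: "MIULMIULMI"
Token 6: backref(off=8, len=2). Copied 'UL' from pos 2. Output: "MIULMIULMIUL"
Token 7: backref(off=1, len=2). Buffer before: "MIULMIULMIUL" (len 12)
  byte 1: read out[11]='L', append. Buffer now: "MIULMIULMIULL"
  byte 2: read out[12]='L', append. Buffer now: "MIULMIULMIULLL"

Answer: LL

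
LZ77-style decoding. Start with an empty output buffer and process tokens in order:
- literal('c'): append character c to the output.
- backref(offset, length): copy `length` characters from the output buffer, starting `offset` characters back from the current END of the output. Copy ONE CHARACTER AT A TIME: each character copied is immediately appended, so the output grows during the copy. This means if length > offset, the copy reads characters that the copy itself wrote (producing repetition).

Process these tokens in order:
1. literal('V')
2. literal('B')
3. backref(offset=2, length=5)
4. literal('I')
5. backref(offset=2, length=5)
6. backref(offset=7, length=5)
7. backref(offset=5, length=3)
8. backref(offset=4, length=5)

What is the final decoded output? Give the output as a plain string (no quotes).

Answer: VBVBVBVIVIVIVVIVIVVIVVVIVV

Derivation:
Token 1: literal('V'). Output: "V"
Token 2: literal('B'). Output: "VB"
Token 3: backref(off=2, len=5) (overlapping!). Copied 'VBVBV' from pos 0. Output: "VBVBVBV"
Token 4: literal('I'). Output: "VBVBVBVI"
Token 5: backref(off=2, len=5) (overlapping!). Copied 'VIVIV' from pos 6. Output: "VBVBVBVIVIVIV"
Token 6: backref(off=7, len=5). Copied 'VIVIV' from pos 6. Output: "VBVBVBVIVIVIVVIVIV"
Token 7: backref(off=5, len=3). Copied 'VIV' from pos 13. Output: "VBVBVBVIVIVIVVIVIVVIV"
Token 8: backref(off=4, len=5) (overlapping!). Copied 'VVIVV' from pos 17. Output: "VBVBVBVIVIVIVVIVIVVIVVVIVV"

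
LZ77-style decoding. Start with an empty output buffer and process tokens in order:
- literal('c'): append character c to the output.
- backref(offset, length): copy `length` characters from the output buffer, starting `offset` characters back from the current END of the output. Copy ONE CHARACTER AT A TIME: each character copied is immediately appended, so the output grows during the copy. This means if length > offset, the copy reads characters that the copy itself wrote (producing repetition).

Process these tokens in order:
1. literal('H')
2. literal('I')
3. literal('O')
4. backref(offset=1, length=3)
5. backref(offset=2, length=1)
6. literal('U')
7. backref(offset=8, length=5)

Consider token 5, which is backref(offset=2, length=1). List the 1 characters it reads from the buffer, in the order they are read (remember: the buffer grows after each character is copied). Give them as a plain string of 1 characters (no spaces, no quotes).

Answer: O

Derivation:
Token 1: literal('H'). Output: "H"
Token 2: literal('I'). Output: "HI"
Token 3: literal('O'). Output: "HIO"
Token 4: backref(off=1, len=3) (overlapping!). Copied 'OOO' from pos 2. Output: "HIOOOO"
Token 5: backref(off=2, len=1). Buffer before: "HIOOOO" (len 6)
  byte 1: read out[4]='O', append. Buffer now: "HIOOOOO"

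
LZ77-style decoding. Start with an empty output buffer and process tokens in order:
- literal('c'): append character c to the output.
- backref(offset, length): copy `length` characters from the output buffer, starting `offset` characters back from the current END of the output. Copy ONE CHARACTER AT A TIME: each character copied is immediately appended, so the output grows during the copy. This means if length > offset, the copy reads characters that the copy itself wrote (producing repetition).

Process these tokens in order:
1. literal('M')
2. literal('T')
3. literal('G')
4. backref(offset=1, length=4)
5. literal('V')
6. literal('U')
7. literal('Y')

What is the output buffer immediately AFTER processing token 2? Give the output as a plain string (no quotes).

Token 1: literal('M'). Output: "M"
Token 2: literal('T'). Output: "MT"

Answer: MT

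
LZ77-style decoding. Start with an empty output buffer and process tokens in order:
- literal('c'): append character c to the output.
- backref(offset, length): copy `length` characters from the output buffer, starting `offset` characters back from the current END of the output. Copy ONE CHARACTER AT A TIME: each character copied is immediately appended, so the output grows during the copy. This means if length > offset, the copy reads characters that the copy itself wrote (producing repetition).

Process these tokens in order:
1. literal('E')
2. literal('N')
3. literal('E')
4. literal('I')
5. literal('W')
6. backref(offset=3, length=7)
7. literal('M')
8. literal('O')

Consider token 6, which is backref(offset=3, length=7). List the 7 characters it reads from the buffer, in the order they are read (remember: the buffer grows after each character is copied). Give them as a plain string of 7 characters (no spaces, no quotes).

Token 1: literal('E'). Output: "E"
Token 2: literal('N'). Output: "EN"
Token 3: literal('E'). Output: "ENE"
Token 4: literal('I'). Output: "ENEI"
Token 5: literal('W'). Output: "ENEIW"
Token 6: backref(off=3, len=7). Buffer before: "ENEIW" (len 5)
  byte 1: read out[2]='E', append. Buffer now: "ENEIWE"
  byte 2: read out[3]='I', append. Buffer now: "ENEIWEI"
  byte 3: read out[4]='W', append. Buffer now: "ENEIWEIW"
  byte 4: read out[5]='E', append. Buffer now: "ENEIWEIWE"
  byte 5: read out[6]='I', append. Buffer now: "ENEIWEIWEI"
  byte 6: read out[7]='W', append. Buffer now: "ENEIWEIWEIW"
  byte 7: read out[8]='E', append. Buffer now: "ENEIWEIWEIWE"

Answer: EIWEIWE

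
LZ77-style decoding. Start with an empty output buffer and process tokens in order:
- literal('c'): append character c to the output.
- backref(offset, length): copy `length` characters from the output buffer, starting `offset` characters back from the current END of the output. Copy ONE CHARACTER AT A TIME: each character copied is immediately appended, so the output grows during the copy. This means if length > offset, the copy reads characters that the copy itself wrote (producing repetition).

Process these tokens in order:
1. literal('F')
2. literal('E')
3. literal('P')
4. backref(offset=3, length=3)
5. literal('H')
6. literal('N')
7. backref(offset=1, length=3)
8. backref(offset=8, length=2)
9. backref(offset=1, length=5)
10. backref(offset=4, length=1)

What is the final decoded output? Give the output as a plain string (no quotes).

Answer: FEPFEPHNNNNFEEEEEEE

Derivation:
Token 1: literal('F'). Output: "F"
Token 2: literal('E'). Output: "FE"
Token 3: literal('P'). Output: "FEP"
Token 4: backref(off=3, len=3). Copied 'FEP' from pos 0. Output: "FEPFEP"
Token 5: literal('H'). Output: "FEPFEPH"
Token 6: literal('N'). Output: "FEPFEPHN"
Token 7: backref(off=1, len=3) (overlapping!). Copied 'NNN' from pos 7. Output: "FEPFEPHNNNN"
Token 8: backref(off=8, len=2). Copied 'FE' from pos 3. Output: "FEPFEPHNNNNFE"
Token 9: backref(off=1, len=5) (overlapping!). Copied 'EEEEE' from pos 12. Output: "FEPFEPHNNNNFEEEEEE"
Token 10: backref(off=4, len=1). Copied 'E' from pos 14. Output: "FEPFEPHNNNNFEEEEEEE"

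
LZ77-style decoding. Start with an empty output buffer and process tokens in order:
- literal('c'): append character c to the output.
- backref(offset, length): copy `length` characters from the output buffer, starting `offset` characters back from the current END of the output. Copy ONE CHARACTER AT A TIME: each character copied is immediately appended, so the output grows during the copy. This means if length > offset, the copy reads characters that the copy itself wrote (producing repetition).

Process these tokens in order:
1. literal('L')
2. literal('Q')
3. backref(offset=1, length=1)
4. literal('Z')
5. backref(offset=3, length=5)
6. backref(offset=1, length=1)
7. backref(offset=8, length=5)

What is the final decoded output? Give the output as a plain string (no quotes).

Answer: LQQZQQZQQQQZQQZ

Derivation:
Token 1: literal('L'). Output: "L"
Token 2: literal('Q'). Output: "LQ"
Token 3: backref(off=1, len=1). Copied 'Q' from pos 1. Output: "LQQ"
Token 4: literal('Z'). Output: "LQQZ"
Token 5: backref(off=3, len=5) (overlapping!). Copied 'QQZQQ' from pos 1. Output: "LQQZQQZQQ"
Token 6: backref(off=1, len=1). Copied 'Q' from pos 8. Output: "LQQZQQZQQQ"
Token 7: backref(off=8, len=5). Copied 'QZQQZ' from pos 2. Output: "LQQZQQZQQQQZQQZ"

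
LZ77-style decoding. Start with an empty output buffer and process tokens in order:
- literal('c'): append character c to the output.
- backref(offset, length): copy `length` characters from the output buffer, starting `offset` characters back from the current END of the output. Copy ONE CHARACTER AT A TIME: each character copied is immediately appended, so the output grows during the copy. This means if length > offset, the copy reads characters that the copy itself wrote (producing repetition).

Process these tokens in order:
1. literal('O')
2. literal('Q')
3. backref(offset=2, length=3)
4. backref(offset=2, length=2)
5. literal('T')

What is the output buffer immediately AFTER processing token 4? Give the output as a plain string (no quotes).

Answer: OQOQOQO

Derivation:
Token 1: literal('O'). Output: "O"
Token 2: literal('Q'). Output: "OQ"
Token 3: backref(off=2, len=3) (overlapping!). Copied 'OQO' from pos 0. Output: "OQOQO"
Token 4: backref(off=2, len=2). Copied 'QO' from pos 3. Output: "OQOQOQO"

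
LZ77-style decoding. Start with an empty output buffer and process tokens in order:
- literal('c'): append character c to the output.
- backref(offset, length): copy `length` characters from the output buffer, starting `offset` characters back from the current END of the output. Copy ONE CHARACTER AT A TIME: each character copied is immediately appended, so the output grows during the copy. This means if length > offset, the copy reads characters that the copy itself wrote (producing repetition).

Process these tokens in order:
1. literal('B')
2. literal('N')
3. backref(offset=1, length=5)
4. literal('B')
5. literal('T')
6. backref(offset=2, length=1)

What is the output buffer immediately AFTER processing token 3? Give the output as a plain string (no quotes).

Answer: BNNNNNN

Derivation:
Token 1: literal('B'). Output: "B"
Token 2: literal('N'). Output: "BN"
Token 3: backref(off=1, len=5) (overlapping!). Copied 'NNNNN' from pos 1. Output: "BNNNNNN"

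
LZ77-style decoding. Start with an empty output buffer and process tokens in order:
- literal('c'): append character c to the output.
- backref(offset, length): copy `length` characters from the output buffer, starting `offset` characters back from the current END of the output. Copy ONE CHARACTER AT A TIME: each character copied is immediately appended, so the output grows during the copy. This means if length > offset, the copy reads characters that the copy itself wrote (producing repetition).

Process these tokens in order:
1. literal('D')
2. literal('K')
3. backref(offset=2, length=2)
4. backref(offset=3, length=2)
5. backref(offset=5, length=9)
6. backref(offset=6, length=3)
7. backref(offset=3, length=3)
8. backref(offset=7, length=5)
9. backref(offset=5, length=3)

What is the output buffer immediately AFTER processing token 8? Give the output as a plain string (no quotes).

Token 1: literal('D'). Output: "D"
Token 2: literal('K'). Output: "DK"
Token 3: backref(off=2, len=2). Copied 'DK' from pos 0. Output: "DKDK"
Token 4: backref(off=3, len=2). Copied 'KD' from pos 1. Output: "DKDKKD"
Token 5: backref(off=5, len=9) (overlapping!). Copied 'KDKKDKDKK' from pos 1. Output: "DKDKKDKDKKDKDKK"
Token 6: backref(off=6, len=3). Copied 'KDK' from pos 9. Output: "DKDKKDKDKKDKDKKKDK"
Token 7: backref(off=3, len=3). Copied 'KDK' from pos 15. Output: "DKDKKDKDKKDKDKKKDKKDK"
Token 8: backref(off=7, len=5). Copied 'KKDKK' from pos 14. Output: "DKDKKDKDKKDKDKKKDKKDKKKDKK"

Answer: DKDKKDKDKKDKDKKKDKKDKKKDKK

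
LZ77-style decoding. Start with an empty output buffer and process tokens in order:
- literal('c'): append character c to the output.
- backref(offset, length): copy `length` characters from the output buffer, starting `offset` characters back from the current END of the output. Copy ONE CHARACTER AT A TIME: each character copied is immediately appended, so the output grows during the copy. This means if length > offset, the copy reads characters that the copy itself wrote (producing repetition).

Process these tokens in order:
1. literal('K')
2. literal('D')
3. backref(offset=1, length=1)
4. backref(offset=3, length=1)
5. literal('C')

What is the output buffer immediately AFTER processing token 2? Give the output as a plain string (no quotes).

Answer: KD

Derivation:
Token 1: literal('K'). Output: "K"
Token 2: literal('D'). Output: "KD"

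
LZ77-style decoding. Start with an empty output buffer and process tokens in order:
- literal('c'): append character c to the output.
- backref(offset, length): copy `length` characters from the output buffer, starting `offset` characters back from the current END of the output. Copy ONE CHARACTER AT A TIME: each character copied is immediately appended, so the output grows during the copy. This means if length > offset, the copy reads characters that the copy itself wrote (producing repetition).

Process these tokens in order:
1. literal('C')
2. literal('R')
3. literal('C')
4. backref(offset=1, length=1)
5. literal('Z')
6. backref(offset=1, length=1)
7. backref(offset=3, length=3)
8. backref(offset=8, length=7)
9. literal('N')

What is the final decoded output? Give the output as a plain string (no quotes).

Token 1: literal('C'). Output: "C"
Token 2: literal('R'). Output: "CR"
Token 3: literal('C'). Output: "CRC"
Token 4: backref(off=1, len=1). Copied 'C' from pos 2. Output: "CRCC"
Token 5: literal('Z'). Output: "CRCCZ"
Token 6: backref(off=1, len=1). Copied 'Z' from pos 4. Output: "CRCCZZ"
Token 7: backref(off=3, len=3). Copied 'CZZ' from pos 3. Output: "CRCCZZCZZ"
Token 8: backref(off=8, len=7). Copied 'RCCZZCZ' from pos 1. Output: "CRCCZZCZZRCCZZCZ"
Token 9: literal('N'). Output: "CRCCZZCZZRCCZZCZN"

Answer: CRCCZZCZZRCCZZCZN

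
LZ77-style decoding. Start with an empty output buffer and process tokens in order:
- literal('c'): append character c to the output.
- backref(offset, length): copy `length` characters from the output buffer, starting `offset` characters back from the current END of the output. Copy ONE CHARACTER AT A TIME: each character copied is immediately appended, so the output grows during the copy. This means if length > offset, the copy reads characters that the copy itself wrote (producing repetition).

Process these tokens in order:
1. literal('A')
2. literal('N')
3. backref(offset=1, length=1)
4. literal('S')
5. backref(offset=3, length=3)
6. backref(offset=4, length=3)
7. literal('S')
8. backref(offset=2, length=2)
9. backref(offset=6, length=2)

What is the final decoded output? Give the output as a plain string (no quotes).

Answer: ANNSNNSSNNSNSSN

Derivation:
Token 1: literal('A'). Output: "A"
Token 2: literal('N'). Output: "AN"
Token 3: backref(off=1, len=1). Copied 'N' from pos 1. Output: "ANN"
Token 4: literal('S'). Output: "ANNS"
Token 5: backref(off=3, len=3). Copied 'NNS' from pos 1. Output: "ANNSNNS"
Token 6: backref(off=4, len=3). Copied 'SNN' from pos 3. Output: "ANNSNNSSNN"
Token 7: literal('S'). Output: "ANNSNNSSNNS"
Token 8: backref(off=2, len=2). Copied 'NS' from pos 9. Output: "ANNSNNSSNNSNS"
Token 9: backref(off=6, len=2). Copied 'SN' from pos 7. Output: "ANNSNNSSNNSNSSN"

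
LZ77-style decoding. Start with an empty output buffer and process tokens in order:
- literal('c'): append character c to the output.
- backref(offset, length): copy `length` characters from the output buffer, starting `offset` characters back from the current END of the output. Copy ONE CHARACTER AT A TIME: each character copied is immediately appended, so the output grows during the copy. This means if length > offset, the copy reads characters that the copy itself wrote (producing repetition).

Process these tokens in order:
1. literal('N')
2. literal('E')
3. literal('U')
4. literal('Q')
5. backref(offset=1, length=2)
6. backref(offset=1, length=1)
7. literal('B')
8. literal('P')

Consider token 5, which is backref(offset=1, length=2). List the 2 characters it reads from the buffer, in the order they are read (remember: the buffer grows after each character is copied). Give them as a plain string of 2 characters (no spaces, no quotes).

Answer: QQ

Derivation:
Token 1: literal('N'). Output: "N"
Token 2: literal('E'). Output: "NE"
Token 3: literal('U'). Output: "NEU"
Token 4: literal('Q'). Output: "NEUQ"
Token 5: backref(off=1, len=2). Buffer before: "NEUQ" (len 4)
  byte 1: read out[3]='Q', append. Buffer now: "NEUQQ"
  byte 2: read out[4]='Q', append. Buffer now: "NEUQQQ"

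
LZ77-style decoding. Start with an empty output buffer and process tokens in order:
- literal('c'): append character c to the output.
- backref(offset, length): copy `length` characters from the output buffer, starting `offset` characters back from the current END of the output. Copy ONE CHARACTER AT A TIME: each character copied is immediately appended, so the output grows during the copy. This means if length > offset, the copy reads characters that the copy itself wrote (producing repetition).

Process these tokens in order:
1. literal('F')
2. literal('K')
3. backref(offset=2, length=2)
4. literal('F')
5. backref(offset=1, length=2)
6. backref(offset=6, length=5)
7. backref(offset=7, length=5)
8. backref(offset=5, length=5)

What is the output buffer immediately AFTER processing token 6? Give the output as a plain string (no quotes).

Answer: FKFKFFFKFKFF

Derivation:
Token 1: literal('F'). Output: "F"
Token 2: literal('K'). Output: "FK"
Token 3: backref(off=2, len=2). Copied 'FK' from pos 0. Output: "FKFK"
Token 4: literal('F'). Output: "FKFKF"
Token 5: backref(off=1, len=2) (overlapping!). Copied 'FF' from pos 4. Output: "FKFKFFF"
Token 6: backref(off=6, len=5). Copied 'KFKFF' from pos 1. Output: "FKFKFFFKFKFF"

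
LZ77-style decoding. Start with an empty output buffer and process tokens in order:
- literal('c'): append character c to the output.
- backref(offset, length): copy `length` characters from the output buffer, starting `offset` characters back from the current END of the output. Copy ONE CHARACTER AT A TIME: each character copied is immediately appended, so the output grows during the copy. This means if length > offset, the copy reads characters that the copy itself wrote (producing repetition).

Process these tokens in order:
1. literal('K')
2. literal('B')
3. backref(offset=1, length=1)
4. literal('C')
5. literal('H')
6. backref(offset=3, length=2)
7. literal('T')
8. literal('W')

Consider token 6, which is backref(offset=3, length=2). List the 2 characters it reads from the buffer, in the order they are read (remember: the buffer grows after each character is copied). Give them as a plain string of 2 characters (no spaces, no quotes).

Token 1: literal('K'). Output: "K"
Token 2: literal('B'). Output: "KB"
Token 3: backref(off=1, len=1). Copied 'B' from pos 1. Output: "KBB"
Token 4: literal('C'). Output: "KBBC"
Token 5: literal('H'). Output: "KBBCH"
Token 6: backref(off=3, len=2). Buffer before: "KBBCH" (len 5)
  byte 1: read out[2]='B', append. Buffer now: "KBBCHB"
  byte 2: read out[3]='C', append. Buffer now: "KBBCHBC"

Answer: BC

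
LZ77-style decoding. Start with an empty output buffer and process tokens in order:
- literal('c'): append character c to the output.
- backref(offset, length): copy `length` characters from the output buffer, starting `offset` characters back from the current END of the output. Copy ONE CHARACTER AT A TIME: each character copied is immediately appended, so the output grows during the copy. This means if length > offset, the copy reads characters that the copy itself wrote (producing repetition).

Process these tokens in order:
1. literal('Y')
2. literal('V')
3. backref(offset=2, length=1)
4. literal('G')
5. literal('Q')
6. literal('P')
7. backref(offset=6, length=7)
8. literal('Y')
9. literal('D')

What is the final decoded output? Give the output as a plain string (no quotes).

Token 1: literal('Y'). Output: "Y"
Token 2: literal('V'). Output: "YV"
Token 3: backref(off=2, len=1). Copied 'Y' from pos 0. Output: "YVY"
Token 4: literal('G'). Output: "YVYG"
Token 5: literal('Q'). Output: "YVYGQ"
Token 6: literal('P'). Output: "YVYGQP"
Token 7: backref(off=6, len=7) (overlapping!). Copied 'YVYGQPY' from pos 0. Output: "YVYGQPYVYGQPY"
Token 8: literal('Y'). Output: "YVYGQPYVYGQPYY"
Token 9: literal('D'). Output: "YVYGQPYVYGQPYYD"

Answer: YVYGQPYVYGQPYYD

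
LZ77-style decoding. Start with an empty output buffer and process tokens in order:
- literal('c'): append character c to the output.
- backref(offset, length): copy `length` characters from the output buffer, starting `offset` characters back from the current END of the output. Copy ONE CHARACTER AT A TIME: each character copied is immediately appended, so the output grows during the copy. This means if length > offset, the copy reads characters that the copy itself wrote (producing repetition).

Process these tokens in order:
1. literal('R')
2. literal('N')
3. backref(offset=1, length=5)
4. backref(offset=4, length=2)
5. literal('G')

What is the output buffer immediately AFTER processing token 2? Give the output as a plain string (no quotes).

Token 1: literal('R'). Output: "R"
Token 2: literal('N'). Output: "RN"

Answer: RN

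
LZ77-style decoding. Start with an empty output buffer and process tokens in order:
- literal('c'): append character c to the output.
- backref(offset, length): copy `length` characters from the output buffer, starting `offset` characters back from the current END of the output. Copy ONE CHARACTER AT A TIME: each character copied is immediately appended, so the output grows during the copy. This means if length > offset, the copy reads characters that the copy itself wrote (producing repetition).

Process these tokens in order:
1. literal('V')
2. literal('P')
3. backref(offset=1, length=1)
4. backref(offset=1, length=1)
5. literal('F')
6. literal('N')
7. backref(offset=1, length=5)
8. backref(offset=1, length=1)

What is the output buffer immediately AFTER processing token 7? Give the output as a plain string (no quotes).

Token 1: literal('V'). Output: "V"
Token 2: literal('P'). Output: "VP"
Token 3: backref(off=1, len=1). Copied 'P' from pos 1. Output: "VPP"
Token 4: backref(off=1, len=1). Copied 'P' from pos 2. Output: "VPPP"
Token 5: literal('F'). Output: "VPPPF"
Token 6: literal('N'). Output: "VPPPFN"
Token 7: backref(off=1, len=5) (overlapping!). Copied 'NNNNN' from pos 5. Output: "VPPPFNNNNNN"

Answer: VPPPFNNNNNN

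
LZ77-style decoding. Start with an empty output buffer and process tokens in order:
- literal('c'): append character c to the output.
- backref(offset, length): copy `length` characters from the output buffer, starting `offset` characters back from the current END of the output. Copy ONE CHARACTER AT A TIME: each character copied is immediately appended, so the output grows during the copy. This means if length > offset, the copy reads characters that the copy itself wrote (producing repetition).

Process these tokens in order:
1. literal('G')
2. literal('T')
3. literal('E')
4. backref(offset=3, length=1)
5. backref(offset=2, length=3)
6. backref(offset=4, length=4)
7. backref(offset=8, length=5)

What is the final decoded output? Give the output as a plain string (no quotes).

Answer: GTEGEGEGEGEGEGEG

Derivation:
Token 1: literal('G'). Output: "G"
Token 2: literal('T'). Output: "GT"
Token 3: literal('E'). Output: "GTE"
Token 4: backref(off=3, len=1). Copied 'G' from pos 0. Output: "GTEG"
Token 5: backref(off=2, len=3) (overlapping!). Copied 'EGE' from pos 2. Output: "GTEGEGE"
Token 6: backref(off=4, len=4). Copied 'GEGE' from pos 3. Output: "GTEGEGEGEGE"
Token 7: backref(off=8, len=5). Copied 'GEGEG' from pos 3. Output: "GTEGEGEGEGEGEGEG"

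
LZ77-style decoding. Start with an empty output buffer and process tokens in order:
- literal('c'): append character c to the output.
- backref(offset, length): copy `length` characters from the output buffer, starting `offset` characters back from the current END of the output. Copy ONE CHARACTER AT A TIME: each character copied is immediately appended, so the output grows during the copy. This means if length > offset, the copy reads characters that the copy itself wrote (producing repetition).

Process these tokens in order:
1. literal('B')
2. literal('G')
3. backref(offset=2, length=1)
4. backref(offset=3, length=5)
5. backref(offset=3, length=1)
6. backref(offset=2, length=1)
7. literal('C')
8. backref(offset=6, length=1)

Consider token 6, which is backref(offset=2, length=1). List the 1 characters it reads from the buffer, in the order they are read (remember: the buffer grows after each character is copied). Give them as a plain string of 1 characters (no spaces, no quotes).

Answer: G

Derivation:
Token 1: literal('B'). Output: "B"
Token 2: literal('G'). Output: "BG"
Token 3: backref(off=2, len=1). Copied 'B' from pos 0. Output: "BGB"
Token 4: backref(off=3, len=5) (overlapping!). Copied 'BGBBG' from pos 0. Output: "BGBBGBBG"
Token 5: backref(off=3, len=1). Copied 'B' from pos 5. Output: "BGBBGBBGB"
Token 6: backref(off=2, len=1). Buffer before: "BGBBGBBGB" (len 9)
  byte 1: read out[7]='G', append. Buffer now: "BGBBGBBGBG"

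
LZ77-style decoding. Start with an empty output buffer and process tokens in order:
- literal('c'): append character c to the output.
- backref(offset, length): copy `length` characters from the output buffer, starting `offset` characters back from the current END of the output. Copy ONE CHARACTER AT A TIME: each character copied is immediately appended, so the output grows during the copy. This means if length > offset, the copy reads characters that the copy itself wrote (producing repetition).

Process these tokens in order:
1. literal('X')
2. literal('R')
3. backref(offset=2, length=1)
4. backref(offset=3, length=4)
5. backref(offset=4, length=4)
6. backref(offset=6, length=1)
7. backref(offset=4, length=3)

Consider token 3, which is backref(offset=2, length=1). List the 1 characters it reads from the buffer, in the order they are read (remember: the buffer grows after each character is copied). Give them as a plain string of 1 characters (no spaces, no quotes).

Token 1: literal('X'). Output: "X"
Token 2: literal('R'). Output: "XR"
Token 3: backref(off=2, len=1). Buffer before: "XR" (len 2)
  byte 1: read out[0]='X', append. Buffer now: "XRX"

Answer: X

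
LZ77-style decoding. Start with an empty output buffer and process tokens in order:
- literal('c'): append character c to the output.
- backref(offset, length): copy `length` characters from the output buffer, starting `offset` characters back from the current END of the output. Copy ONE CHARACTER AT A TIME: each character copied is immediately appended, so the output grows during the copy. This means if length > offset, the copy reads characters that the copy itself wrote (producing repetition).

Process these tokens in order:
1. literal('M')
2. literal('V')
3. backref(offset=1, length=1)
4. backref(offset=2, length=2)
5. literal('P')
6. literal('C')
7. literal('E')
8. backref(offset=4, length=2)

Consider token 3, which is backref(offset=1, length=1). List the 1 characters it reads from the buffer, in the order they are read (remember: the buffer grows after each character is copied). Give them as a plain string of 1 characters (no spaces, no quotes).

Token 1: literal('M'). Output: "M"
Token 2: literal('V'). Output: "MV"
Token 3: backref(off=1, len=1). Buffer before: "MV" (len 2)
  byte 1: read out[1]='V', append. Buffer now: "MVV"

Answer: V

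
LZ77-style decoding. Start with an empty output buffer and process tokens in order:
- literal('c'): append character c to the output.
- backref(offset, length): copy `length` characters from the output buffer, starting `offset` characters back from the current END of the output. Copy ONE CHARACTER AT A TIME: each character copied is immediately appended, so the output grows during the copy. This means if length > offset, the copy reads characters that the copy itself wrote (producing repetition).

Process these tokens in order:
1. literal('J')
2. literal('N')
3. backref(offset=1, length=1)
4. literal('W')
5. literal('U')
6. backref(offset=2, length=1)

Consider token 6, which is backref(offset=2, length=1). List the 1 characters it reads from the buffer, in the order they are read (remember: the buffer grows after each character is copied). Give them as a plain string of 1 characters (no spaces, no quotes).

Answer: W

Derivation:
Token 1: literal('J'). Output: "J"
Token 2: literal('N'). Output: "JN"
Token 3: backref(off=1, len=1). Copied 'N' from pos 1. Output: "JNN"
Token 4: literal('W'). Output: "JNNW"
Token 5: literal('U'). Output: "JNNWU"
Token 6: backref(off=2, len=1). Buffer before: "JNNWU" (len 5)
  byte 1: read out[3]='W', append. Buffer now: "JNNWUW"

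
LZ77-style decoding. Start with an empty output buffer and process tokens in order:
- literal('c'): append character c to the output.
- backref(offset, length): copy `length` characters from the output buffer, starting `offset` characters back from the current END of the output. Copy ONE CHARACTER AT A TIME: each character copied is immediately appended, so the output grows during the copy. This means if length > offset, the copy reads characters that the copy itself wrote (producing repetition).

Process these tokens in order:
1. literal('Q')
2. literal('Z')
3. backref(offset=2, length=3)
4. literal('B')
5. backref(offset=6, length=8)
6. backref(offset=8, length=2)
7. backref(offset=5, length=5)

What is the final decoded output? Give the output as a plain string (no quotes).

Token 1: literal('Q'). Output: "Q"
Token 2: literal('Z'). Output: "QZ"
Token 3: backref(off=2, len=3) (overlapping!). Copied 'QZQ' from pos 0. Output: "QZQZQ"
Token 4: literal('B'). Output: "QZQZQB"
Token 5: backref(off=6, len=8) (overlapping!). Copied 'QZQZQBQZ' from pos 0. Output: "QZQZQBQZQZQBQZ"
Token 6: backref(off=8, len=2). Copied 'QZ' from pos 6. Output: "QZQZQBQZQZQBQZQZ"
Token 7: backref(off=5, len=5). Copied 'BQZQZ' from pos 11. Output: "QZQZQBQZQZQBQZQZBQZQZ"

Answer: QZQZQBQZQZQBQZQZBQZQZ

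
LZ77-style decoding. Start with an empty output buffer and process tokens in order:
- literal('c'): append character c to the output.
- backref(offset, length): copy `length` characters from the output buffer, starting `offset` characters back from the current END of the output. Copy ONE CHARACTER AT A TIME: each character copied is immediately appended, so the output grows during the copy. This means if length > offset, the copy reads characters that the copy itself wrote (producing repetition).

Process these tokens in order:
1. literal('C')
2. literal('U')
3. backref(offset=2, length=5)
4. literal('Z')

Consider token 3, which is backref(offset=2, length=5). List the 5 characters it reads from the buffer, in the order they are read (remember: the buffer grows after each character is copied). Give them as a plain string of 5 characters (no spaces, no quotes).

Answer: CUCUC

Derivation:
Token 1: literal('C'). Output: "C"
Token 2: literal('U'). Output: "CU"
Token 3: backref(off=2, len=5). Buffer before: "CU" (len 2)
  byte 1: read out[0]='C', append. Buffer now: "CUC"
  byte 2: read out[1]='U', append. Buffer now: "CUCU"
  byte 3: read out[2]='C', append. Buffer now: "CUCUC"
  byte 4: read out[3]='U', append. Buffer now: "CUCUCU"
  byte 5: read out[4]='C', append. Buffer now: "CUCUCUC"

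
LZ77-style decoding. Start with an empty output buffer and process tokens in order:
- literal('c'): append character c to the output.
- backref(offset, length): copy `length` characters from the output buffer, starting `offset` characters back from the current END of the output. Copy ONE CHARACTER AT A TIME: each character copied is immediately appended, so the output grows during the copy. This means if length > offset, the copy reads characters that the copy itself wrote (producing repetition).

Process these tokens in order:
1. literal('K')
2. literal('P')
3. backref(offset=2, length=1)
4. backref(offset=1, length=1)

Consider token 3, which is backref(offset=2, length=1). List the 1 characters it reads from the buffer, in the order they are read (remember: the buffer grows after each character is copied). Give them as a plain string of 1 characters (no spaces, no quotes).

Token 1: literal('K'). Output: "K"
Token 2: literal('P'). Output: "KP"
Token 3: backref(off=2, len=1). Buffer before: "KP" (len 2)
  byte 1: read out[0]='K', append. Buffer now: "KPK"

Answer: K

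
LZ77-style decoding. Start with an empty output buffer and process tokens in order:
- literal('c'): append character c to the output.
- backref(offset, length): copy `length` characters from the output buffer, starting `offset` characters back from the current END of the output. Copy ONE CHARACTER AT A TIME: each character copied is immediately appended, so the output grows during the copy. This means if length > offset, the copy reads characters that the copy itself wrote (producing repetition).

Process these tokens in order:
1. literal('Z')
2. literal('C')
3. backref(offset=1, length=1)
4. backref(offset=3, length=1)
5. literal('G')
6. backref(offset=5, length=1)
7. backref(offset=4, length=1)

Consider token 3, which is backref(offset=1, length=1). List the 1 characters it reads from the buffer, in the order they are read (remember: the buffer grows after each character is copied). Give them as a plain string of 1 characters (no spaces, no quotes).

Answer: C

Derivation:
Token 1: literal('Z'). Output: "Z"
Token 2: literal('C'). Output: "ZC"
Token 3: backref(off=1, len=1). Buffer before: "ZC" (len 2)
  byte 1: read out[1]='C', append. Buffer now: "ZCC"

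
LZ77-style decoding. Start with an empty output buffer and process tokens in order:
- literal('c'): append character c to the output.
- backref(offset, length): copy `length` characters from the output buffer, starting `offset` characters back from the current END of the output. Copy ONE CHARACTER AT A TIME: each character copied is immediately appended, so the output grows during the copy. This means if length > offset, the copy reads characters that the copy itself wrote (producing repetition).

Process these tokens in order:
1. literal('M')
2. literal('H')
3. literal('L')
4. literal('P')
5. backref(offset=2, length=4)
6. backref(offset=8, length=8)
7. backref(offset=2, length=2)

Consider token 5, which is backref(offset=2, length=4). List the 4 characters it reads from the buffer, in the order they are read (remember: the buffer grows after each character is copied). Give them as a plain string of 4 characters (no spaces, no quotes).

Answer: LPLP

Derivation:
Token 1: literal('M'). Output: "M"
Token 2: literal('H'). Output: "MH"
Token 3: literal('L'). Output: "MHL"
Token 4: literal('P'). Output: "MHLP"
Token 5: backref(off=2, len=4). Buffer before: "MHLP" (len 4)
  byte 1: read out[2]='L', append. Buffer now: "MHLPL"
  byte 2: read out[3]='P', append. Buffer now: "MHLPLP"
  byte 3: read out[4]='L', append. Buffer now: "MHLPLPL"
  byte 4: read out[5]='P', append. Buffer now: "MHLPLPLP"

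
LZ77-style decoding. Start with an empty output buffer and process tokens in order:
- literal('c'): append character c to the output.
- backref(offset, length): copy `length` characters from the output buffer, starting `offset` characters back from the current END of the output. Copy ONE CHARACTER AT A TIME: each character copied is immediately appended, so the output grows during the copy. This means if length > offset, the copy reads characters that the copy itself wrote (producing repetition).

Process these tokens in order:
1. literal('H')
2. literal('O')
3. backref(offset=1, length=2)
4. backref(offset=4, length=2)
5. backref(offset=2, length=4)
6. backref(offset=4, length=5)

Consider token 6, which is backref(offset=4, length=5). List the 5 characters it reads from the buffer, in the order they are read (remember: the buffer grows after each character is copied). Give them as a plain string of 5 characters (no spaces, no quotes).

Answer: HOHOH

Derivation:
Token 1: literal('H'). Output: "H"
Token 2: literal('O'). Output: "HO"
Token 3: backref(off=1, len=2) (overlapping!). Copied 'OO' from pos 1. Output: "HOOO"
Token 4: backref(off=4, len=2). Copied 'HO' from pos 0. Output: "HOOOHO"
Token 5: backref(off=2, len=4) (overlapping!). Copied 'HOHO' from pos 4. Output: "HOOOHOHOHO"
Token 6: backref(off=4, len=5). Buffer before: "HOOOHOHOHO" (len 10)
  byte 1: read out[6]='H', append. Buffer now: "HOOOHOHOHOH"
  byte 2: read out[7]='O', append. Buffer now: "HOOOHOHOHOHO"
  byte 3: read out[8]='H', append. Buffer now: "HOOOHOHOHOHOH"
  byte 4: read out[9]='O', append. Buffer now: "HOOOHOHOHOHOHO"
  byte 5: read out[10]='H', append. Buffer now: "HOOOHOHOHOHOHOH"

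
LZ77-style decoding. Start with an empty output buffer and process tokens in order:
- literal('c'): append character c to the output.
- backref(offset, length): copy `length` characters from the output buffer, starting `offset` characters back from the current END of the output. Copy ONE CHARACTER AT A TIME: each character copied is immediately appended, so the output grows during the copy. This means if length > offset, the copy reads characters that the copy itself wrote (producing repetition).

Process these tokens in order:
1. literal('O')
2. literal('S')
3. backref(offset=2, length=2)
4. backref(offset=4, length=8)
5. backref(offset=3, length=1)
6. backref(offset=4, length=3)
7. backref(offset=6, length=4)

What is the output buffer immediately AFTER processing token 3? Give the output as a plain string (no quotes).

Answer: OSOS

Derivation:
Token 1: literal('O'). Output: "O"
Token 2: literal('S'). Output: "OS"
Token 3: backref(off=2, len=2). Copied 'OS' from pos 0. Output: "OSOS"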